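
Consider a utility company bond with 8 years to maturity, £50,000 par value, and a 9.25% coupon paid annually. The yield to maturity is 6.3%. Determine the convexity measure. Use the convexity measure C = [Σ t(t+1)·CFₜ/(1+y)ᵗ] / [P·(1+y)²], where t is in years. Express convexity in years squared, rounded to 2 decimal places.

44.51

With y = 0.063:
  t   CF        PV=CF/(1+0.063)^t    t·PV        t(t+1)·PV
  1     4,625.00     4,350.8937     4,350.8937       8,701.7874
  2     4,625.00     4,093.0326     8,186.0653      24,558.1958
  3     4,625.00     3,850.4540    11,551.3621      46,205.4484
  4     4,625.00     3,622.2522    14,489.0086      72,445.0430
  5     4,625.00     3,407.5749    17,037.8747     102,227.2479
  6     4,625.00     3,205.6208    19,233.7249     134,636.0744
  7     4,625.00     3,015.6358    21,109.4504     168,875.6029
  8    54,625.00    33,506.2121   268,049.6971   2,412,447.2738
  Σ                 59,051.6762   364,008.0767   2,970,096.6737
P = 59,051.6762.
Convexity = Σ t(t+1)·PV / [P·(1+y)²] = 2,970,096.6737 / (59,051.6762 × 1.129969) = 44.51146.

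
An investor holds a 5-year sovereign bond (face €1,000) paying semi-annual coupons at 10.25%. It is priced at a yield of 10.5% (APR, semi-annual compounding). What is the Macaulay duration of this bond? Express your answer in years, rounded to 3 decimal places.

Periodic yield y = 0.0525. Discount each cash flow and weight by its period:
  t   CF        PV=CF/(1+0.0525)^t    t·PV
  1        51.25        48.6936        48.6936
  2        51.25        46.2647        92.5294
  3        51.25        43.9570       131.8709
  4        51.25        41.7643       167.0573
  5        51.25        39.6811       198.4053
  6        51.25        37.7017       226.2104
  7        51.25        35.8211       250.7478
  8        51.25        34.0343       272.2745
  9        51.25        32.3366       291.0298
  10    1,051.25       630.2095     6,302.0953
  Σ                    990.4639     7,980.9142
Price P = Σ PV = 990.4639.
Macaulay duration = Σ(t·PV) / P = 7,980.9142 / 990.4639 = 8.05775 half-year periods.
In years: 8.05775 / 2 = 4.02888 years.

4.029 years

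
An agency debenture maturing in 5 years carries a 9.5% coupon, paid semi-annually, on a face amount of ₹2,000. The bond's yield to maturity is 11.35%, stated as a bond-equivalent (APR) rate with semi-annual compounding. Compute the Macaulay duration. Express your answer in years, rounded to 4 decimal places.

Periodic yield y = 0.05675. Discount each cash flow and weight by its period:
  t   CF        PV=CF/(1+0.05675)^t    t·PV
  1        95.00        89.8983        89.8983
  2        95.00        85.0705       170.1410
  3        95.00        80.5020       241.5061
  4        95.00        76.1789       304.7155
  5        95.00        72.0879       360.4395
  6        95.00        68.2166       409.2996
  7        95.00        64.5532       451.8724
  8        95.00        61.0865       488.6923
  9        95.00        57.8061       520.2545
  10    2,095.00     1,206.3170    12,063.1704
  Σ                  1,861.7170    15,099.9896
Price P = Σ PV = 1,861.7170.
Macaulay duration = Σ(t·PV) / P = 15,099.9896 / 1,861.7170 = 8.11079 half-year periods.
In years: 8.11079 / 2 = 4.05539 years.

4.0554 years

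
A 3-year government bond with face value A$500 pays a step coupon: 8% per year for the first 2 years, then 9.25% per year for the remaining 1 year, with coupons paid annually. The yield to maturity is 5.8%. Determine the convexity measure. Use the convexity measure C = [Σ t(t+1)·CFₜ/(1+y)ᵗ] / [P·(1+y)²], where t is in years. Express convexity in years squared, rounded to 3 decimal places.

9.731

With y = 0.058:
  t   CF        PV=CF/(1+0.058)^t    t·PV        t(t+1)·PV
  1        40.00        37.8072        37.8072          75.6144
  2        40.00        35.7346        71.4692         214.4075
  3       546.25       461.2479     1,383.7438       5,534.9754
  Σ                    534.7897     1,493.0202       5,824.9972
P = 534.7897.
Convexity = Σ t(t+1)·PV / [P·(1+y)²] = 5,824.9972 / (534.7897 × 1.119364) = 9.73064.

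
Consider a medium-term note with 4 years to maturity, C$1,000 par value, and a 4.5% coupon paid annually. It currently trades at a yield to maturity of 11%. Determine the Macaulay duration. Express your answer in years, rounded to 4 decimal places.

3.7149 years

Periodic yield y = 0.11. Discount each cash flow and weight by its year:
  t   CF        PV=CF/(1+0.11)^t    t·PV
  1        45.00        40.5405        40.5405
  2        45.00        36.5230        73.0460
  3        45.00        32.9036        98.7108
  4     1,045.00       688.3739     2,753.4955
  Σ                    798.3410     2,965.7929
Price P = Σ PV = 798.3410.
Macaulay duration = Σ(t·PV) / P = 2,965.7929 / 798.3410 = 3.71494 years.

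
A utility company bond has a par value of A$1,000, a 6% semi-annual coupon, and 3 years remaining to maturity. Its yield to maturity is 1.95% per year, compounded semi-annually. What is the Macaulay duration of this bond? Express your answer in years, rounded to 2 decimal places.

2.80 years

Periodic yield y = 0.00975. Discount each cash flow and weight by its period:
  t   CF        PV=CF/(1+0.00975)^t    t·PV
  1        30.00        29.7103        29.7103
  2        30.00        29.4234        58.8469
  3        30.00        29.1393        87.4180
  4        30.00        28.8580       115.4319
  5        30.00        28.5793       142.8966
  6     1,030.00       971.7489     5,830.4933
  Σ                  1,117.4593     6,264.7971
Price P = Σ PV = 1,117.4593.
Macaulay duration = Σ(t·PV) / P = 6,264.7971 / 1,117.4593 = 5.60629 half-year periods.
In years: 5.60629 / 2 = 2.80314 years.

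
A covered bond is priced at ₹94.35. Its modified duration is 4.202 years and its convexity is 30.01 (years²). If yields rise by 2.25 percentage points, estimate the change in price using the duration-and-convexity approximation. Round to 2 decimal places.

Duration effect: -D_mod·Δy = -4.202 × (+0.0225) = -0.094545
Convexity effect: ½·C·(Δy)² = 0.5 × 30.01 × (0.0225)² = +0.00759628125
ΔP/P ≈ -0.094545 + 0.00759628125 = -0.08694871875
ΔP ≈ 94.35 × (-0.08694871875) = -8.2036116140625.

-₹8.20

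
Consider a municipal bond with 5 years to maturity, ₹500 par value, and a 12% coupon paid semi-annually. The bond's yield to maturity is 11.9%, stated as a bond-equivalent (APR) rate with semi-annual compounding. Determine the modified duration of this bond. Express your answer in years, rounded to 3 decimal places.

3.684 years

Periodic yield y = 0.0595. First find Macaulay duration:
  t   CF        PV=CF/(1+0.0595)^t    t·PV
  1        30.00        28.3152        28.3152
  2        30.00        26.7251        53.4502
  3        30.00        25.2243        75.6728
  4        30.00        23.8077        95.2308
  5        30.00        22.4707       112.3535
  6        30.00        21.2088       127.2526
  7        30.00        20.0177       140.1240
  8        30.00        18.8935       151.1484
  9        30.00        17.8325       160.4926
  10      530.00       297.3488     2,973.4885
  Σ                    501.8444     3,917.5286
P = 501.8444; Macaulay duration = 3,917.5286 / 501.8444 = 7.80626 half-year periods = 3.90313 years.
Modified duration = D_Mac / (1 + y) = 3.90313 / 1.0595 = 3.68394 years.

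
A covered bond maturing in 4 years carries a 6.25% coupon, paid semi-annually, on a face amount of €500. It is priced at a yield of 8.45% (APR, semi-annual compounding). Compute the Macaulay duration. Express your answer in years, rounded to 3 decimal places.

Periodic yield y = 0.04225. Discount each cash flow and weight by its period:
  t   CF        PV=CF/(1+0.04225)^t    t·PV
  1       15.625        14.9916        14.9916
  2       15.625        14.3839        28.7678
  3       15.625        13.8008        41.4024
  4       15.625        13.2414        52.9654
  5       15.625        12.7046        63.5229
  6       15.625        12.1896        73.1375
  7       15.625        11.6954        81.8681
  8      515.625       370.3043     2,962.4343
  Σ                    463.3115     3,319.0900
Price P = Σ PV = 463.3115.
Macaulay duration = Σ(t·PV) / P = 3,319.0900 / 463.3115 = 7.16384 half-year periods.
In years: 7.16384 / 2 = 3.58192 years.

3.582 years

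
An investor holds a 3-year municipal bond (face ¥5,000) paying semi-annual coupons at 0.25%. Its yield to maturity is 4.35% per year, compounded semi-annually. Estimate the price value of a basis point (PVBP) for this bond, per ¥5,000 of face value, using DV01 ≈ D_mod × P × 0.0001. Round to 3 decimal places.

¥1.296

Periodic yield y = 0.02175.
  t   CF        PV=CF/(1+0.02175)^t    t·PV
  1         6.25         6.1170         6.1170
  2         6.25         5.9867        11.9735
  3         6.25         5.8593        17.5779
  4         6.25         5.7346        22.9383
  5         6.25         5.6125        28.0625
  6     5,006.25     4,399.9187    26,399.5124
  Σ                  4,429.2288    26,486.1816
P = 4,429.2288; D_Mac = 5.97986 half-year periods = 2.98993 yrs; D_mod = 2.92628 yrs.
DV01 ≈ 2.92628 × 4,429.2288 × 0.0001 = 1.296119.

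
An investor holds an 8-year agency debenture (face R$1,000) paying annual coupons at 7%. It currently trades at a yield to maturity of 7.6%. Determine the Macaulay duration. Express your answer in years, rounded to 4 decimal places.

Periodic yield y = 0.076. Discount each cash flow and weight by its year:
  t   CF        PV=CF/(1+0.076)^t    t·PV
  1        70.00        65.0558        65.0558
  2        70.00        60.4607       120.9215
  3        70.00        56.1903       168.5709
  4        70.00        52.2215       208.8858
  5        70.00        48.5329       242.6647
  6        70.00        45.1050       270.6298
  7        70.00        41.9191       293.4338
  8     1,070.00       595.5053     4,764.0421
  Σ                    964.9906     6,134.2045
Price P = Σ PV = 964.9906.
Macaulay duration = Σ(t·PV) / P = 6,134.2045 / 964.9906 = 6.35675 years.

6.3568 years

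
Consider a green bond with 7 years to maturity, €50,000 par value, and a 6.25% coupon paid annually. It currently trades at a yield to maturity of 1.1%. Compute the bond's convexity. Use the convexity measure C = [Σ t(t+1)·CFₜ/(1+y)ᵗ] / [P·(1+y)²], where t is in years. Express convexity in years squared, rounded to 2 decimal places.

44.92

With y = 0.011:
  t   CF        PV=CF/(1+0.011)^t    t·PV        t(t+1)·PV
  1     3,125.00     3,090.9990     3,090.9990       6,181.9980
  2     3,125.00     3,057.3680     6,114.7359      18,344.2078
  3     3,125.00     3,024.1028     9,072.3085      36,289.2340
  4     3,125.00     2,991.1996    11,964.7985      59,823.9927
  5     3,125.00     2,958.6544    14,793.2722      88,759.6331
  6     3,125.00     2,926.4633    17,558.7800     122,911.4603
  7    53,125.00    49,208.5824   344,460.0767   2,755,680.6135
  Σ                 67,257.3696   407,054.9709   3,087,991.1394
P = 67,257.3696.
Convexity = Σ t(t+1)·PV / [P·(1+y)²] = 3,087,991.1394 / (67,257.3696 × 1.022121) = 44.91939.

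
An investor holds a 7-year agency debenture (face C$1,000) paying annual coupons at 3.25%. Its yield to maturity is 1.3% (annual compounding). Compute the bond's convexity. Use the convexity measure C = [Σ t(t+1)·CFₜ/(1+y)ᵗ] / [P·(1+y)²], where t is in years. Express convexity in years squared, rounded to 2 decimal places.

48.52

With y = 0.013:
  t   CF        PV=CF/(1+0.013)^t    t·PV        t(t+1)·PV
  1        32.50        32.0829        32.0829          64.1658
  2        32.50        31.6712        63.3424         190.0272
  3        32.50        31.2648        93.7943         375.1771
  4        32.50        30.8635       123.4541         617.2706
  5        32.50        30.4675       152.3373         914.0236
  6        32.50        30.0765       180.4587       1,263.2112
  7     1,032.50       943.2438     6,602.7064      52,821.6508
  Σ                  1,129.6701     7,248.1761      56,245.5262
P = 1,129.6701.
Convexity = Σ t(t+1)·PV / [P·(1+y)²] = 56,245.5262 / (1,129.6701 × 1.026169) = 48.51963.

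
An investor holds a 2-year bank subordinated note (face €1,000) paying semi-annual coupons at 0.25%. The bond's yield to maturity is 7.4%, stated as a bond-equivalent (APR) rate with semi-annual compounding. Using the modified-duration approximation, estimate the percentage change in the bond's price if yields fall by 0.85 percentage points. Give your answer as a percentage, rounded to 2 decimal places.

+1.64%

Periodic yield y = 0.037. Modified duration first:
  t   CF        PV=CF/(1+0.037)^t    t·PV
  1         1.25         1.2054         1.2054
  2         1.25         1.1624         2.3248
  3         1.25         1.1209         3.3628
  4     1,001.25       865.8198     3,463.2791
  Σ                    869.3085     3,470.1721
P = 869.3085; D_Mac = 3.99188 half-year periods = 1.99594 yrs; D_mod = 1.99594/(1+0.037) = 1.92472 yrs.
ΔP/P ≈ -D_mod · Δy = -1.92472 × (-0.0085) = +0.016360 = +1.6360%.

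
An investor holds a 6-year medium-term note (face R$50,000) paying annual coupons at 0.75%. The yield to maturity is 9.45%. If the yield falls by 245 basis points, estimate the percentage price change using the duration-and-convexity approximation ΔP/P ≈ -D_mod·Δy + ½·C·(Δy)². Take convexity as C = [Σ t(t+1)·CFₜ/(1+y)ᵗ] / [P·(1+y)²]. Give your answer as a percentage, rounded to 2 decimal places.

With y = 0.0945:
  t   CF        PV=CF/(1+0.0945)^t    t·PV        t(t+1)·PV
  1       375.00       342.6222       342.6222         685.2444
  2       375.00       313.0399       626.0799       1,878.2396
  3       375.00       286.0118       858.0354       3,432.1417
  4       375.00       261.3173     1,045.2693       5,226.3465
  5       375.00       238.7550     1,193.7749       7,162.6494
  6    50,375.00    29,303.5653   175,821.3920   1,230,749.7440
  Σ                 30,745.3116   179,887.1737   1,249,134.3657
P = 30,745.3116; D_Mac = 5.85088 yrs; D_mod = 5.34571 yrs; C = 33.91554.
Duration effect: -5.34571 × (-0.0245) = +0.130970
Convexity effect: 0.5 × 33.91554 × (-0.0245)² = +0.0101789
ΔP/P ≈ +0.130970 + 0.0101789 = +0.141149 = +14.1149%.

+14.11%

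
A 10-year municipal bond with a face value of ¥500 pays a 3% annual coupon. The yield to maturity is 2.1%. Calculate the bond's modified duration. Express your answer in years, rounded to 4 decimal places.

Periodic yield y = 0.021. First find Macaulay duration:
  t   CF        PV=CF/(1+0.021)^t    t·PV
  1        15.00        14.6915        14.6915
  2        15.00        14.3893        28.7786
  3        15.00        14.0933        42.2800
  4        15.00        13.8035        55.2139
  5        15.00        13.5196        67.5978
  6        15.00        13.2415        79.4489
  7        15.00        12.9691        90.7840
  8        15.00        12.7024       101.6191
  9        15.00        12.4411       111.9701
  10      515.00       418.3597     4,183.5967
  Σ                    540.2110     4,775.9805
P = 540.2110; Macaulay duration = 4,775.9805 / 540.2110 = 8.84095 years.
Modified duration = D_Mac / (1 + y) = 8.84095 / 1.021 = 8.65911 years.

8.6591 years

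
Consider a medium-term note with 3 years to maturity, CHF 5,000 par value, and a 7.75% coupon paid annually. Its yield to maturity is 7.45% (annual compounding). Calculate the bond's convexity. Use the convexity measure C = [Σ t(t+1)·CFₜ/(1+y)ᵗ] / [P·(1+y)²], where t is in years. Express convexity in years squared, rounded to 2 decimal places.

With y = 0.0745:
  t   CF        PV=CF/(1+0.0745)^t    t·PV        t(t+1)·PV
  1       387.50       360.6329       360.6329         721.2657
  2       387.50       335.6285       671.2571       2,013.7712
  3     5,387.50     4,342.7819    13,028.3458      52,113.3834
  Σ                  5,039.0433    14,060.2357      54,848.4202
P = 5,039.0433.
Convexity = Σ t(t+1)·PV / [P·(1+y)²] = 54,848.4202 / (5,039.0433 × 1.154550) = 9.42764.

9.43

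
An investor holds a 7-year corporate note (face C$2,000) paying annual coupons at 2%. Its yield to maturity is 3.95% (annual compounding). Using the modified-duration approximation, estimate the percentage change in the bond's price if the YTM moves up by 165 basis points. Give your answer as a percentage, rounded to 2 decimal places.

Periodic yield y = 0.0395. Modified duration first:
  t   CF        PV=CF/(1+0.0395)^t    t·PV
  1        40.00        38.4800        38.4800
  2        40.00        37.0178        74.0357
  3        40.00        35.6112       106.8336
  4        40.00        34.2580       137.0320
  5        40.00        32.9562       164.7811
  6        40.00        31.7039       190.2235
  7     2,040.00     1,555.4595    10,888.2166
  Σ                  1,765.4867    11,599.6026
P = 1,765.4867; D_Mac = 6.57020 yrs; D_mod = 6.57020/(1+0.0395) = 6.32054 yrs.
ΔP/P ≈ -D_mod · Δy = -6.32054 × (+0.0165) = -0.104289 = -10.4289%.

-10.43%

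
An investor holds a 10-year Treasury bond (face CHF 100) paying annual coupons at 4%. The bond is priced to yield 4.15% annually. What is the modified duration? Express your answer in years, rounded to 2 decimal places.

8.09 years

Periodic yield y = 0.0415. First find Macaulay duration:
  t   CF        PV=CF/(1+0.0415)^t    t·PV
  1         4.00         3.8406         3.8406
  2         4.00         3.6876         7.3752
  3         4.00         3.5406        10.6219
  4         4.00         3.3996        13.5982
  5         4.00         3.2641        16.3205
  6         4.00         3.1340        18.8042
  7         4.00         3.0092        21.0641
  8         4.00         2.8893        23.1140
  9         4.00         2.7741        24.9672
  10      104.00        69.2533       692.5332
  Σ                     98.7924       832.2392
P = 98.7924; Macaulay duration = 832.2392 / 98.7924 = 8.42412 years.
Modified duration = D_Mac / (1 + y) = 8.42412 / 1.0415 = 8.08845 years.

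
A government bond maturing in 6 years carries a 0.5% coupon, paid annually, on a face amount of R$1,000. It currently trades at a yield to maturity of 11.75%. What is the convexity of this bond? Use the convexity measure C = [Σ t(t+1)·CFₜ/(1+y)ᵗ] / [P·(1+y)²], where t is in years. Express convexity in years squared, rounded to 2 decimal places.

32.83

With y = 0.1175:
  t   CF        PV=CF/(1+0.1175)^t    t·PV        t(t+1)·PV
  1         5.00         4.4743         4.4743           8.9485
  2         5.00         4.0038         8.0076          24.0229
  3         5.00         3.5828        10.7485          42.9941
  4         5.00         3.2061        12.8245          64.1224
  5         5.00         2.8690        14.3451          86.0704
  6     1,005.00       516.0370     3,096.2222      21,673.5555
  Σ                    534.1731     3,146.6222      21,899.7138
P = 534.1731.
Convexity = Σ t(t+1)·PV / [P·(1+y)²] = 21,899.7138 / (534.1731 × 1.248806) = 32.82928.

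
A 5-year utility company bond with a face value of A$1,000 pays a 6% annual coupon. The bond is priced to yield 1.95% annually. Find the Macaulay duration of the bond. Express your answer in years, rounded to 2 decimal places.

4.52 years

Periodic yield y = 0.0195. Discount each cash flow and weight by its year:
  t   CF        PV=CF/(1+0.0195)^t    t·PV
  1        60.00        58.8524        58.8524
  2        60.00        57.7267       115.4534
  3        60.00        56.6226       169.8677
  4        60.00        55.5395       222.1582
  5     1,060.00       962.4312     4,812.1562
  Σ                  1,191.1724     5,378.4879
Price P = Σ PV = 1,191.1724.
Macaulay duration = Σ(t·PV) / P = 5,378.4879 / 1,191.1724 = 4.51529 years.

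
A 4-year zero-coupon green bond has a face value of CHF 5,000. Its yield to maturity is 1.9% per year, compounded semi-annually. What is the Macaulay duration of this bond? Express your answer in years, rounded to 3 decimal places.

A zero-coupon bond has a single cash flow at maturity, so its Macaulay duration equals its maturity: 4 years.
(Equivalently: 8 semi-annual periods ÷ 2 = 4 years.)

4.000 years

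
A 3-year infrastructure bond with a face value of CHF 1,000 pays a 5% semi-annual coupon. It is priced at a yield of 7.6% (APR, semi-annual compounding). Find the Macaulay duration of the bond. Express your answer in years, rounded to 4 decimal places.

Periodic yield y = 0.038. Discount each cash flow and weight by its period:
  t   CF        PV=CF/(1+0.038)^t    t·PV
  1        25.00        24.0848        24.0848
  2        25.00        23.2031        46.4061
  3        25.00        22.3536        67.0609
  4        25.00        21.5353        86.1411
  5        25.00        20.7469       103.7345
  6     1,025.00       819.4826     4,916.8957
  Σ                    931.4063     5,244.3231
Price P = Σ PV = 931.4063.
Macaulay duration = Σ(t·PV) / P = 5,244.3231 / 931.4063 = 5.63054 half-year periods.
In years: 5.63054 / 2 = 2.81527 years.

2.8153 years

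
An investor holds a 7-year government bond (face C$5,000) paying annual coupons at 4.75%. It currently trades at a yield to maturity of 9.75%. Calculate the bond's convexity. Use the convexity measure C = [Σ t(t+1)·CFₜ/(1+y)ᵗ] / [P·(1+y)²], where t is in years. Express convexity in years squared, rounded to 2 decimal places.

37.44

With y = 0.0975:
  t   CF        PV=CF/(1+0.0975)^t    t·PV        t(t+1)·PV
  1       237.50       216.4009       216.4009         432.8018
  2       237.50       197.1762       394.3525       1,183.0574
  3       237.50       179.6594       538.9783       2,155.9132
  4       237.50       163.6988       654.7952       3,273.9760
  5       237.50       149.1561       745.7804       4,474.6825
  6       237.50       135.9053       815.4319       5,708.0232
  7     5,237.50     2,730.8153    19,115.7074     152,925.6590
  Σ                  3,772.8121    22,481.4465     170,154.1131
P = 3,772.8121.
Convexity = Σ t(t+1)·PV / [P·(1+y)²] = 170,154.1131 / (3,772.8121 × 1.204506) = 37.44279.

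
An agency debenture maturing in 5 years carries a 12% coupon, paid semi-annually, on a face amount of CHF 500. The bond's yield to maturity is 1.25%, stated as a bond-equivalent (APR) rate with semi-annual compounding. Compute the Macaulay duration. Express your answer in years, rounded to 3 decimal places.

Periodic yield y = 0.00625. Discount each cash flow and weight by its period:
  t   CF        PV=CF/(1+0.00625)^t    t·PV
  1        30.00        29.8137        29.8137
  2        30.00        29.6285        59.2570
  3        30.00        29.4445        88.3334
  4        30.00        29.2616       117.0463
  5        30.00        29.0798       145.3991
  6        30.00        28.8992       173.3952
  7        30.00        28.7197       201.0379
  8        30.00        28.5413       228.3306
  9        30.00        28.3640       255.2764
  10      530.00       497.9858     4,979.8577
  Σ                    759.7381     6,277.7474
Price P = Σ PV = 759.7381.
Macaulay duration = Σ(t·PV) / P = 6,277.7474 / 759.7381 = 8.26304 half-year periods.
In years: 8.26304 / 2 = 4.13152 years.

4.132 years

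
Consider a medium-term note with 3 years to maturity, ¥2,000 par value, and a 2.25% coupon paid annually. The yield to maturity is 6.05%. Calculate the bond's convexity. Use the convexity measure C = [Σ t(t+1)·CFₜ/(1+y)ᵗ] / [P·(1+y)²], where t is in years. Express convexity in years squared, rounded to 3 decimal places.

10.341

With y = 0.0605:
  t   CF        PV=CF/(1+0.0605)^t    t·PV        t(t+1)·PV
  1        45.00        42.4328        42.4328          84.8656
  2        45.00        40.0121        80.0242         240.0725
  3     2,045.00     1,714.5940     5,143.7819      20,575.1277
  Σ                  1,797.0389     5,266.2389      20,900.0659
P = 1,797.0389.
Convexity = Σ t(t+1)·PV / [P·(1+y)²] = 20,900.0659 / (1,797.0389 × 1.124660) = 10.34115.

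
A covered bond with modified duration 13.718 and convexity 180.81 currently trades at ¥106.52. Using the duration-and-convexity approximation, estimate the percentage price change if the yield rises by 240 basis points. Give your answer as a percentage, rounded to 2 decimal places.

-27.72%

Duration effect: -D_mod·Δy = -13.718 × (+0.024) = -0.329232
Convexity effect: ½·C·(Δy)² = 0.5 × 180.81 × (0.024)² = +0.05207328
ΔP/P ≈ -0.329232 + 0.05207328 = -0.27715872
= -27.715872%.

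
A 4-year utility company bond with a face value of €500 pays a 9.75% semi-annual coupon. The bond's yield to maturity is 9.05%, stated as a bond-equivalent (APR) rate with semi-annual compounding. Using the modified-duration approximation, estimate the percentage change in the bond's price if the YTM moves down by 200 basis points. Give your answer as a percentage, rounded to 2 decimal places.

+6.53%

Periodic yield y = 0.04525. Modified duration first:
  t   CF        PV=CF/(1+0.04525)^t    t·PV
  1       24.375        23.3198        23.3198
  2       24.375        22.3102        44.6205
  3       24.375        21.3444        64.0332
  4       24.375        20.4204        81.6815
  5       24.375        19.5364        97.6818
  6       24.375        18.6906       112.1437
  7       24.375        17.8815       125.1703
  8      524.375       368.0278     2,944.2220
  Σ                    511.5310     3,492.8729
P = 511.5310; D_Mac = 6.82827 half-year periods = 3.41414 yrs; D_mod = 3.41414/(1+0.04525) = 3.26633 yrs.
ΔP/P ≈ -D_mod · Δy = -3.26633 × (-0.02) = +0.065327 = +6.5327%.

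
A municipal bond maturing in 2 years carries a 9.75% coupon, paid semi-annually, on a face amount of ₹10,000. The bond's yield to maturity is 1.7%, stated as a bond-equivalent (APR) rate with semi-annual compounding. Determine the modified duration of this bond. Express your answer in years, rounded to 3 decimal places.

Periodic yield y = 0.0085. First find Macaulay duration:
  t   CF        PV=CF/(1+0.0085)^t    t·PV
  1       487.50       483.3912       483.3912
  2       487.50       479.3170       958.6340
  3       487.50       475.2771     1,425.8314
  4    10,487.50    10,138.3753    40,553.5012
  Σ                 11,576.3606    43,421.3577
P = 11,576.3606; Macaulay duration = 43,421.3577 / 11,576.3606 = 3.75086 half-year periods = 1.87543 years.
Modified duration = D_Mac / (1 + y) = 1.87543 / 1.0085 = 1.85963 years.

1.860 years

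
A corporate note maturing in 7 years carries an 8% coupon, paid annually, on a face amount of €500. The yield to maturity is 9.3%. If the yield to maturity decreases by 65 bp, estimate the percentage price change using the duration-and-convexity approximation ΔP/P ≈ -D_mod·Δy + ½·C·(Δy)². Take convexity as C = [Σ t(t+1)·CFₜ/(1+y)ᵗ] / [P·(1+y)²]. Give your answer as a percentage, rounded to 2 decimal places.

With y = 0.093:
  t   CF        PV=CF/(1+0.093)^t    t·PV        t(t+1)·PV
  1        40.00        36.5965        36.5965          73.1930
  2        40.00        33.4826        66.9653         200.8958
  3        40.00        30.6337        91.9011         367.6044
  4        40.00        28.0272       112.1087         560.5435
  5        40.00        25.6424       128.2122         769.2729
  6        40.00        23.4606       140.7636         985.3450
  7       540.00       289.7695     2,028.3863      16,227.0903
  Σ                    467.6125     2,604.9336      19,183.9450
P = 467.6125; D_Mac = 5.57071 yrs; D_mod = 5.09672 yrs; C = 34.34088.
Duration effect: -5.09672 × (-0.0065) = +0.033129
Convexity effect: 0.5 × 34.34088 × (-0.0065)² = +0.0007255
ΔP/P ≈ +0.033129 + 0.0007255 = +0.033854 = +3.3854%.

+3.39%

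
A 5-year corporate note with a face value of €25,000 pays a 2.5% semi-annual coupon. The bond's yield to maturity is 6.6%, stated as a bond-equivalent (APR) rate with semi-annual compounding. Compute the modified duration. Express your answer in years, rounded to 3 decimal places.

Periodic yield y = 0.033. First find Macaulay duration:
  t   CF        PV=CF/(1+0.033)^t    t·PV
  1       312.50       302.5169       302.5169
  2       312.50       292.8528       585.7056
  3       312.50       283.4974       850.4922
  4       312.50       274.4408     1,097.7633
  5       312.50       265.6736     1,328.3680
  6       312.50       257.1865     1,543.1187
  7       312.50       248.9704     1,742.7930
  8       312.50       241.0169     1,928.1350
  9       312.50       233.3174     2,099.8566
  10   25,312.50    18,294.9752   182,949.7521
  Σ                 20,694.4479   194,428.5015
P = 20,694.4479; Macaulay duration = 194,428.5015 / 20,694.4479 = 9.39520 half-year periods = 4.69760 years.
Modified duration = D_Mac / (1 + y) = 4.69760 / 1.033 = 4.54753 years.

4.548 years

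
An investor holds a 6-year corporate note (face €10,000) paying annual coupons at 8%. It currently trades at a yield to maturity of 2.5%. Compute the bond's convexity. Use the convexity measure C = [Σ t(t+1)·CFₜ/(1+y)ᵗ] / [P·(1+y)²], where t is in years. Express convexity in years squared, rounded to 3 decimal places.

With y = 0.025:
  t   CF        PV=CF/(1+0.025)^t    t·PV        t(t+1)·PV
  1       800.00       780.4878       780.4878       1,560.9756
  2       800.00       761.4515     1,522.9030       4,568.7091
  3       800.00       742.8795     2,228.6386       8,914.5543
  4       800.00       724.7605     2,899.0421      14,495.2103
  5       800.00       707.0834     3,535.4172      21,212.5029
  6    10,800.00     9,312.8062    55,876.8369     391,137.8584
  Σ                 13,029.4689    66,843.3256     441,889.8107
P = 13,029.4689.
Convexity = Σ t(t+1)·PV / [P·(1+y)²] = 441,889.8107 / (13,029.4689 × 1.050625) = 32.28045.

32.280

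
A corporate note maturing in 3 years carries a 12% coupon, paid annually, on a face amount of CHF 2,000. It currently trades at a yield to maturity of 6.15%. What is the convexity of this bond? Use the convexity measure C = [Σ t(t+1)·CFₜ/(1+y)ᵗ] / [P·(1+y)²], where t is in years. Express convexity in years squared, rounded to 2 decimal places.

9.29

With y = 0.0615:
  t   CF        PV=CF/(1+0.0615)^t    t·PV        t(t+1)·PV
  1       240.00       226.0951       226.0951         452.1903
  2       240.00       212.9959       425.9918       1,277.9754
  3     2,240.00     1,872.7854     5,618.3563      22,473.4252
  Σ                  2,311.8765     6,270.4433      24,203.5909
P = 2,311.8765.
Convexity = Σ t(t+1)·PV / [P·(1+y)²] = 24,203.5909 / (2,311.8765 × 1.126782) = 9.29127.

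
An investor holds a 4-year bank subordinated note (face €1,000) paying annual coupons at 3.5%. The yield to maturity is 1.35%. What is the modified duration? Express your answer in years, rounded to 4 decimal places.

3.7596 years

Periodic yield y = 0.0135. First find Macaulay duration:
  t   CF        PV=CF/(1+0.0135)^t    t·PV
  1        35.00        34.5338        34.5338
  2        35.00        34.0738        68.1476
  3        35.00        33.6199       100.8598
  4     1,035.00       980.9465     3,923.7861
  Σ                  1,083.1741     4,127.3273
P = 1,083.1741; Macaulay duration = 4,127.3273 / 1,083.1741 = 3.81040 years.
Modified duration = D_Mac / (1 + y) = 3.81040 / 1.0135 = 3.75965 years.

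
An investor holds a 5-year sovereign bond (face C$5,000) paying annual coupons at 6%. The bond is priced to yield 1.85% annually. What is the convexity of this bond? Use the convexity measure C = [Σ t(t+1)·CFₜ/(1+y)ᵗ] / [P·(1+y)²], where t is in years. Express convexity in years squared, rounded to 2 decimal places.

25.20

With y = 0.0185:
  t   CF        PV=CF/(1+0.0185)^t    t·PV        t(t+1)·PV
  1       300.00       294.5508       294.5508         589.1016
  2       300.00       289.2006       578.4012       1,735.2036
  3       300.00       283.9476       851.8427       3,407.3708
  4       300.00       278.7900     1,115.1598       5,575.7991
  5     5,300.00     4,835.8264    24,179.1321     145,074.7924
  Σ                  5,982.3153    27,019.0866     156,382.2675
P = 5,982.3153.
Convexity = Σ t(t+1)·PV / [P·(1+y)²] = 156,382.2675 / (5,982.3153 × 1.037342) = 25.19974.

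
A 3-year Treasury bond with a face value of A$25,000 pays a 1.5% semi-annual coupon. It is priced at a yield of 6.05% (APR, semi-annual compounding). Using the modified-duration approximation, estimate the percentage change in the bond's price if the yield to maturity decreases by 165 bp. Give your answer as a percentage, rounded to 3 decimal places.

+4.709%

Periodic yield y = 0.03025. Modified duration first:
  t   CF        PV=CF/(1+0.03025)^t    t·PV
  1       187.50       181.9947       181.9947
  2       187.50       176.6510       353.3019
  3       187.50       171.4642       514.3925
  4       187.50       166.4297       665.7187
  5       187.50       161.5430       807.7150
  6    25,187.50    21,063.4412   126,380.6471
  Σ                 21,921.5237   128,903.7700
P = 21,921.5237; D_Mac = 5.88024 half-year periods = 2.94012 yrs; D_mod = 2.94012/(1+0.03025) = 2.85379 yrs.
ΔP/P ≈ -D_mod · Δy = -2.85379 × (-0.0165) = +0.047088 = +4.7088%.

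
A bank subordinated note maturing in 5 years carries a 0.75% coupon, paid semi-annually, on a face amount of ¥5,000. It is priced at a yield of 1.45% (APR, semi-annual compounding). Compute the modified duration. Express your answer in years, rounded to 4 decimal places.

4.8796 years

Periodic yield y = 0.00725. First find Macaulay duration:
  t   CF        PV=CF/(1+0.00725)^t    t·PV
  1        18.75        18.6150        18.6150
  2        18.75        18.4811        36.9621
  3        18.75        18.3480        55.0441
  4        18.75        18.2160        72.8639
  5        18.75        18.0848        90.4242
  6        18.75        17.9547       107.7281
  7        18.75        17.8254       124.7781
  8        18.75        17.6971       141.5771
  9        18.75        17.5698       158.1278
  10    5,018.75     4,668.9885    46,689.8848
  Σ                  4,831.7804    47,496.0052
P = 4,831.7804; Macaulay duration = 47,496.0052 / 4,831.7804 = 9.82992 half-year periods = 4.91496 years.
Modified duration = D_Mac / (1 + y) = 4.91496 / 1.00725 = 4.87958 years.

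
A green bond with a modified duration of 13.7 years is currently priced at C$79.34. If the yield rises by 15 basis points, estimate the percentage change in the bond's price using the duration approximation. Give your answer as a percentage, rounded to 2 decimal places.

Duration approximation: ΔP/P ≈ -D_mod · Δy = -13.7 × (+0.0015) = -0.020550.
As a percentage: -2.0550%.

-2.06%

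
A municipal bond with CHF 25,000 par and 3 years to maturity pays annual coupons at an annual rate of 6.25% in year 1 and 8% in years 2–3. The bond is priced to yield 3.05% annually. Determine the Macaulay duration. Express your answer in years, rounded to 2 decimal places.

2.82 years

Periodic yield y = 0.0305. Discount each cash flow and weight by its year:
  t   CF        PV=CF/(1+0.0305)^t    t·PV
  1     1,562.50     1,516.2542     1,516.2542
  2     2,000.00     1,883.3629     3,766.7257
  3    27,000.00    24,672.8760    74,018.6280
  Σ                 28,072.4931    79,301.6079
Price P = Σ PV = 28,072.4931.
Macaulay duration = Σ(t·PV) / P = 79,301.6079 / 28,072.4931 = 2.82489 years.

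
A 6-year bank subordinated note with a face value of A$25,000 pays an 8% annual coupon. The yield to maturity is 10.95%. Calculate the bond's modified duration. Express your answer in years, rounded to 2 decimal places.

4.43 years

Periodic yield y = 0.1095. First find Macaulay duration:
  t   CF        PV=CF/(1+0.1095)^t    t·PV
  1     2,000.00     1,802.6138     1,802.6138
  2     2,000.00     1,624.7082     3,249.4165
  3     2,000.00     1,464.3607     4,393.0822
  4     2,000.00     1,319.8384     5,279.3537
  5     2,000.00     1,189.5795     5,947.8974
  6    27,000.00    14,474.3785    86,846.2709
  Σ                 21,875.4792   107,518.6345
P = 21,875.4792; Macaulay duration = 107,518.6345 / 21,875.4792 = 4.91503 years.
Modified duration = D_Mac / (1 + y) = 4.91503 / 1.1095 = 4.42995 years.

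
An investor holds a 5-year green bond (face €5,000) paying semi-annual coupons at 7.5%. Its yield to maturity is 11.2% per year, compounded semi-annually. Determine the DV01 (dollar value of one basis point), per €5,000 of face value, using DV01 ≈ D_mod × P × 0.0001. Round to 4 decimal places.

€1.7094

Periodic yield y = 0.056.
  t   CF        PV=CF/(1+0.056)^t    t·PV
  1       187.50       177.5568       177.5568
  2       187.50       168.1409       336.2819
  3       187.50       159.2244       477.6731
  4       187.50       150.7806       603.1226
  5       187.50       142.7847       713.9235
  6       187.50       135.2128       811.2767
  7       187.50       128.0424       896.2969
  8       187.50       121.2523       970.0183
  9       187.50       114.8222     1,033.4001
  10    5,187.50     3,008.2847    30,082.8465
  Σ                  4,306.1018    36,102.3964
P = 4,306.1018; D_Mac = 8.38401 half-year periods = 4.19200 yrs; D_mod = 3.96970 yrs.
DV01 ≈ 3.96970 × 4,306.1018 × 0.0001 = 1.709394.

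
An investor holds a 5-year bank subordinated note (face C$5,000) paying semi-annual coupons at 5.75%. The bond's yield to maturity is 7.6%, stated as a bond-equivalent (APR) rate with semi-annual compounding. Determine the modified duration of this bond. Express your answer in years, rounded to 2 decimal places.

4.23 years

Periodic yield y = 0.038. First find Macaulay duration:
  t   CF        PV=CF/(1+0.038)^t    t·PV
  1       143.75       138.4875       138.4875
  2       143.75       133.4176       266.8352
  3       143.75       128.5333       385.6000
  4       143.75       123.8279       495.3115
  5       143.75       119.2947       596.4734
  6       143.75       114.9274       689.5646
  7       143.75       110.7201       775.0405
  8       143.75       106.6667       853.3339
  9       143.75       102.7618       924.8561
  10    5,143.75     3,542.4711    35,424.7111
  Σ                  4,621.1081    40,550.2140
P = 4,621.1081; Macaulay duration = 40,550.2140 / 4,621.1081 = 8.77500 half-year periods = 4.38750 years.
Modified duration = D_Mac / (1 + y) = 4.38750 / 1.038 = 4.22688 years.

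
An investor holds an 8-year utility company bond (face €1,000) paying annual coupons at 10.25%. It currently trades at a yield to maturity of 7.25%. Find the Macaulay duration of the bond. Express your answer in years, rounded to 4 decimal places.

Periodic yield y = 0.0725. Discount each cash flow and weight by its year:
  t   CF        PV=CF/(1+0.0725)^t    t·PV
  1       102.50        95.5711        95.5711
  2       102.50        89.1106       178.2212
  3       102.50        83.0868       249.2604
  4       102.50        77.4702       309.8808
  5       102.50        72.2333       361.1664
  6       102.50        67.3504       404.1023
  7       102.50        62.7976       439.5829
  8     1,102.50       629.7964     5,038.3714
  Σ                  1,177.4163     7,076.1564
Price P = Σ PV = 1,177.4163.
Macaulay duration = Σ(t·PV) / P = 7,076.1564 / 1,177.4163 = 6.00990 years.

6.0099 years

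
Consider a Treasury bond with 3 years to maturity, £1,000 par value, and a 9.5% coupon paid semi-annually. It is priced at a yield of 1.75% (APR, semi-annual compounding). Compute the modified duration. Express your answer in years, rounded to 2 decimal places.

2.69 years

Periodic yield y = 0.00875. First find Macaulay duration:
  t   CF        PV=CF/(1+0.00875)^t    t·PV
  1        47.50        47.0880        47.0880
  2        47.50        46.6795        93.3591
  3        47.50        46.2746       138.8239
  4        47.50        45.8732       183.4930
  5        47.50        45.4753       227.3767
  6     1,047.50       994.1519     5,964.9114
  Σ                  1,225.5426     6,655.0519
P = 1,225.5426; Macaulay duration = 6,655.0519 / 1,225.5426 = 5.43029 half-year periods = 2.71515 years.
Modified duration = D_Mac / (1 + y) = 2.71515 / 1.00875 = 2.69159 years.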